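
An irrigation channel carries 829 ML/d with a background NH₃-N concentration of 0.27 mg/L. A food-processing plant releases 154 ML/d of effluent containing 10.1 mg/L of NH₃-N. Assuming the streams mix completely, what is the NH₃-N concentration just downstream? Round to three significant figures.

1.81 mg/L

After mixing, C = (829.0·0.2700 + 154.0·10.10) / 983.0 = 1779/983.0 = 1.810 mg/L.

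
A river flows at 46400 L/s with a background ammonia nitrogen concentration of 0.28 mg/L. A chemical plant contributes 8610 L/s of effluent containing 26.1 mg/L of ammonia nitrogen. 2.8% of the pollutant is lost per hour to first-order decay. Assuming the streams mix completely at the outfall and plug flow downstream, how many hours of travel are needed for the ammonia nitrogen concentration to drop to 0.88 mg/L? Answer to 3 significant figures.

Conservation of mass: C = (46400·0.2800 + 8610·26.10) / 55010 = 237700/55010 = 4.321 mg/L.
2.8%/h lost → k = −ln(1 − 0.028) = 0.02840 h⁻¹.
4.321·exp(−k·t) = 0.88 → t = ln(4.321/0.88)/k = 201700 s = 56.04 h.

56.0 h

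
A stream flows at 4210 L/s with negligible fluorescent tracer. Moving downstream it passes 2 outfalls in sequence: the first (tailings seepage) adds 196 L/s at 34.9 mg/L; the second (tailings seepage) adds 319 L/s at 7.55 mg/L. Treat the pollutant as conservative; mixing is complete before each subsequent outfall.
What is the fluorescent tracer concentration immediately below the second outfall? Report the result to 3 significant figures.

1.96 mg/L

After outfall 1: Q = 4210 + 196.0 = 4406 L/s; C = (4210·0 + 196.0·34.90)/4406 = 1.553 mg/L.
After outfall 2: Q = 4406 + 319.0 = 4725 L/s; C = (4406·1.553 + 319.0·7.550)/4725 = 1.957 mg/L.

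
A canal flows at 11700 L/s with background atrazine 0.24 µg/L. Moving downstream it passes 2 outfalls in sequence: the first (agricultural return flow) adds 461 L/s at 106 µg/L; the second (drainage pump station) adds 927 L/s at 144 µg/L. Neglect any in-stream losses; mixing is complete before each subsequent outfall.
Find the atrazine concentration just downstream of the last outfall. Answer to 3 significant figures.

Outfall 1: combined Q = 12160 L/s; C = (11700·0.2400 + 461.0·106.0)/12160 = 4.249 µg/L.
Outfall 2: combined Q = 13090 L/s; C = (12160·4.249 + 927.0·144.0)/13090 = 14.15 µg/L.

14.1 µg/L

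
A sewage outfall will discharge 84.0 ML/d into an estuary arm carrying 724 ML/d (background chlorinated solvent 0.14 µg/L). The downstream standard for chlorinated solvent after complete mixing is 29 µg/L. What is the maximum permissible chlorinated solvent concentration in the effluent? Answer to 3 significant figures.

At the limit, (Qr·Cr + Qe·Cₑ)/(Qr + Qe) = 29:
Cₑ = (808.0·29 − 724.0·0.1400) / 84.00 = 277.7 µg/L.

278 µg/L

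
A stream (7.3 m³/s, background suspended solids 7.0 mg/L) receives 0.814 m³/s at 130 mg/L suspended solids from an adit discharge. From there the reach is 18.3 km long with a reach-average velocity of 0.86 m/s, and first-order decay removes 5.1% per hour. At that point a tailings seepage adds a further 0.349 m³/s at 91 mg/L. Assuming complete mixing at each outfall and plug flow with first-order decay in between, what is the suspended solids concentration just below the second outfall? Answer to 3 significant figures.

Mass balance: C = (7.300·7.000 + 0.8140·130.0) / 8.114 = 156.9/8.114 = 19.34 mg/L; combined flow 8.114 m³/s.
Travel time t = 18.3·1000 / 0.86 = 21280 s = 5.911 h.
5.1%/h lost → k = −ln(1 − 0.051) = 0.05235 h⁻¹.
First-order decay: C = 19.34·exp(−k·t) = 19.34·0.7339 = 14.19 mg/L.
Second outfall: C = (8.114·14.19 + 0.3490·91.00)/8.463 = 17.36 mg/L.

17.4 mg/L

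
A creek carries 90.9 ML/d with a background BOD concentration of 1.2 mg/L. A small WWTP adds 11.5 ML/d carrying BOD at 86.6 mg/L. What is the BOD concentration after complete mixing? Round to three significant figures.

After mixing, C = (90.90·1.200 + 11.50·86.60) / 102.4 = 1105/102.4 = 10.79 mg/L.

10.8 mg/L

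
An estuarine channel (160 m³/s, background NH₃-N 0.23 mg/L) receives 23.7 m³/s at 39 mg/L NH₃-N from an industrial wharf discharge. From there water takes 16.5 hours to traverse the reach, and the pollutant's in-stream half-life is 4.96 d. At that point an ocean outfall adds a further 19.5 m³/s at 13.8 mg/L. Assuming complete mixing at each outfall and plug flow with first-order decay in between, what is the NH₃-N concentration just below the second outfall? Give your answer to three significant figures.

5.62 mg/L

Flow-weighted average: C = (160.0·0.2300 + 23.70·39.00) / 183.7 = 961.1/183.7 = 5.232 mg/L; combined flow 183.7 m³/s.
Half-life 4.96 d → k = ln 2 / 4.96 = 0.1397 d⁻¹.
After decay, C = 5.232 × e^(−kt) = 5.232 × 0.9084 = 4.753 mg/L.
Second outfall: C = (183.7·4.753 + 19.50·13.80)/203.2 = 5.621 mg/L.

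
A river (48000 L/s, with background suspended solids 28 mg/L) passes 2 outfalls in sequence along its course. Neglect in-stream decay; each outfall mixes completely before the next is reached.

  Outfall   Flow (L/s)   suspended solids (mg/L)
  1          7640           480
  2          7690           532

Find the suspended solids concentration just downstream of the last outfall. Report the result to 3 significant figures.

After outfall 1: Q = 48000 + 7640 = 55640 L/s; C = (48000·28.00 + 7640·480.0)/55640 = 90.06 mg/L.
After outfall 2: Q = 55640 + 7690 = 63330 L/s; C = (55640·90.06 + 7690·532.0)/63330 = 143.7 mg/L.

144 mg/L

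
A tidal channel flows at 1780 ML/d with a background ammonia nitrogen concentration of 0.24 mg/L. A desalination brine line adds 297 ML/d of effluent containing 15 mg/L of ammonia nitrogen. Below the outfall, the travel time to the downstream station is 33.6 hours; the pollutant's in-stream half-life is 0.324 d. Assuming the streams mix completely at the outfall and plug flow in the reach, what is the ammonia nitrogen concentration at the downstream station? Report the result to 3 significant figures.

Flow-weighted average: C = (1780·0.2400 + 297.0·15.00) / 2077 = 4882/2077 = 2.351 mg/L.
Half-life 0.324 d → k = ln 2 / 0.324 = 2.139 d⁻¹.
Applying C = C₀e^(−kt): 2.351 × 0.05003 = 0.1176 mg/L.

0.118 mg/L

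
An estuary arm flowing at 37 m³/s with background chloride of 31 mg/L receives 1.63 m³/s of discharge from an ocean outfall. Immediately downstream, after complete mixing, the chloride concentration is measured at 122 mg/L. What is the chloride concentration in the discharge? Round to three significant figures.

2190 mg/L

Mass balance: 37.00·31.00 + 1.630·Cₑ = 38.63·122.0
→ Cₑ = (38.63·122.0 − 37.00·31.00) / 1.630 = 2188 mg/L.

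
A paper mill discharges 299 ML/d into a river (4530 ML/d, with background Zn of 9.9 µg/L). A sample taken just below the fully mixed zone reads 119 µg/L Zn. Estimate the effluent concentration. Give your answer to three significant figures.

1770 µg/L

Mass balance: 4530·9.900 + 299.0·Cₑ = 4829·119.0
→ Cₑ = (4829·119.0 − 4530·9.900) / 299.0 = 1772 µg/L.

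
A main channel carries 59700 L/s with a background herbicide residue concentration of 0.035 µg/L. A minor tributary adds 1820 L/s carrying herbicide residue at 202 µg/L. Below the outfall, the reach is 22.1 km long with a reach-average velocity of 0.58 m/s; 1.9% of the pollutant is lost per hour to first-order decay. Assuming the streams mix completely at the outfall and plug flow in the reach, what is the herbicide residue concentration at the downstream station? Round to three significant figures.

Conservation of mass: C = (59700·0.03500 + 1820·202.0) / 61520 = 369700/61520 = 6.010 µg/L.
Travel time t = 22.1·1000 / 0.58 = 38100 s = 10.58 h.
1.9%/h lost → k = −ln(1 − 0.019) = 0.01918 h⁻¹.
After decay, C = 6.010 × e^(−kt) = 6.010 × 0.8162 = 4.906 µg/L.

4.91 µg/L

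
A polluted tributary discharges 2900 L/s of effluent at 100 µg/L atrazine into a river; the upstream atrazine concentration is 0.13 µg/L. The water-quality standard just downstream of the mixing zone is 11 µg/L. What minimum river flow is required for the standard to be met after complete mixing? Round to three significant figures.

23700 L/s

Set C_mix = 11: (Q·0.1300 + 2900·100.0) / (Q + 2900) = 11
→ Q = 2900·(100.0 − 11)/(11 − 0.1300) = 23740 L/s.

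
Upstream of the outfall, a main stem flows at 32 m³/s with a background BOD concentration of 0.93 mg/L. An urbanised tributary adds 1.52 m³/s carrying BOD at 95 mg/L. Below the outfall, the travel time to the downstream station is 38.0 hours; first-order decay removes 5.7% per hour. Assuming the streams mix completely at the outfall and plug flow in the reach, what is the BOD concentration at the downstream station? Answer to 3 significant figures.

Flow-weighted average: C = (32.00·0.9300 + 1.520·95.00) / 33.52 = 174.2/33.52 = 5.196 mg/L.
5.7%/h lost → k = −ln(1 − 0.057) = 0.05869 h⁻¹.
Decay over the reach: 5.196·exp(−kt) = 5.196·0.1075 = 0.5586 mg/L.

0.559 mg/L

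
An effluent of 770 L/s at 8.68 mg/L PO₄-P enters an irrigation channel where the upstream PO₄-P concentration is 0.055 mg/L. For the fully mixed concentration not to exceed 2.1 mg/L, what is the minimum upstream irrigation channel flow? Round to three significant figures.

2480 L/s

Set C_mix = 2.1: (Q·0.05500 + 770.0·8.680) / (Q + 770.0) = 2.1
→ Q = 770.0·(8.680 − 2.1)/(2.1 − 0.05500) = 2478 L/s.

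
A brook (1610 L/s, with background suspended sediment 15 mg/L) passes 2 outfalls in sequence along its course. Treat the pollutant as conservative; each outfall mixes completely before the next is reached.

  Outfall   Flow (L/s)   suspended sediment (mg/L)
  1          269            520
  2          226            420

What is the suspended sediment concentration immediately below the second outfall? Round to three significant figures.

Outfall 1: combined Q = 1879 L/s; C = (1610·15.00 + 269.0·520.0)/1879 = 87.30 mg/L.
Outfall 2: combined Q = 2105 L/s; C = (1879·87.30 + 226.0·420.0)/2105 = 123.0 mg/L.

123 mg/L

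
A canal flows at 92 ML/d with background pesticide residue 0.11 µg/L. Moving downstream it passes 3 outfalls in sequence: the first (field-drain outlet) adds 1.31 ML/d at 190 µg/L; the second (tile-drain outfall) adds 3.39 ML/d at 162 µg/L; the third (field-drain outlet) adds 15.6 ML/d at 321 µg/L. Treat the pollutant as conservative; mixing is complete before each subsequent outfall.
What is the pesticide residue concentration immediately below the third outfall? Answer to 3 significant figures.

Outfall 1: combined Q = 93.31 ML/d; C = (92.00·0.1100 + 1.310·190.0)/93.31 = 2.776 µg/L.
Outfall 2: combined Q = 96.70 ML/d; C = (93.31·2.776 + 3.390·162.0)/96.70 = 8.358 µg/L.
Outfall 3: combined Q = 112.3 ML/d; C = (96.70·8.358 + 15.60·321.0)/112.3 = 51.79 µg/L.

51.8 µg/L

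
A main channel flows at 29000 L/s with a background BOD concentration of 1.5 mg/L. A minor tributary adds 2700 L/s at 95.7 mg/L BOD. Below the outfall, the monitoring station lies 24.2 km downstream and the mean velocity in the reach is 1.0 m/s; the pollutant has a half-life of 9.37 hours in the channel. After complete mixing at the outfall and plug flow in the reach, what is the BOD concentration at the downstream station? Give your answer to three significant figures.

Flow-weighted average: C = (29000·1.500 + 2700·95.70) / 31700 = 301900/31700 = 9.523 mg/L.
Travel time t = 24.2·1000 / 1.0 = 24200 s = 6.722 h.
Half-life 9.37 h → k = ln 2 / 9.37 = 0.07398 h⁻¹ = 1.775 d⁻¹.
Applying C = C₀e^(−kt): 9.523 × 0.6082 = 5.792 mg/L.

5.79 mg/L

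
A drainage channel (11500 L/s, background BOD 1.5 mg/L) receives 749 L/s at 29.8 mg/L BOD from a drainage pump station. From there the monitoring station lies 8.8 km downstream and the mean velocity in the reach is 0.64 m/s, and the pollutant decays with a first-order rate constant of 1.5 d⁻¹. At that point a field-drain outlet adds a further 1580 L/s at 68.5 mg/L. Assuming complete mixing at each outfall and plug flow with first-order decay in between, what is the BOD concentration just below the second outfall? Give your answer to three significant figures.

10.1 mg/L

After mixing, C = (11500·1.500 + 749.0·29.80) / 12250 = 39570/12250 = 3.230 mg/L; combined flow 12250 L/s.
Travel time t = 8.8·1000 / 0.64 = 13750 s = 3.819 h.
Decay over the reach: 3.230·exp(−kt) = 3.230·0.7876 = 2.544 mg/L.
Second outfall: C = (12250·2.544 + 1580·68.50)/13830 = 10.08 mg/L.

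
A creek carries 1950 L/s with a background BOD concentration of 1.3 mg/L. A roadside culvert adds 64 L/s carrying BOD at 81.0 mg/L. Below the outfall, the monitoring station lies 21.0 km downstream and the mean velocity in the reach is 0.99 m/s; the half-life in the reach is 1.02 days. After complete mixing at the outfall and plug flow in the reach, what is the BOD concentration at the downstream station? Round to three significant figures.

Mixed concentration C = ΣQC/ΣQ = (1950·1.300 + 64.00·81.00) / 2014 = 7719/2014 = 3.833 mg/L.
Travel time t = 21.0·1000 / 0.99 = 21210 s = 5.892 h.
Half-life 1.02 d → k = ln 2 / 1.02 = 0.6796 d⁻¹.
Decay over the reach: 3.833·exp(−kt) = 3.833·0.8463 = 3.244 mg/L.

3.24 mg/L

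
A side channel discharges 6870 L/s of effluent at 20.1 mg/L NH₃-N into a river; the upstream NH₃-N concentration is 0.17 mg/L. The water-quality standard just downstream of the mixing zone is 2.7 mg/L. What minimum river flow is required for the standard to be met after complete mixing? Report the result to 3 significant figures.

47200 L/s

Set C_mix = 2.7: (Q·0.1700 + 6870·20.10) / (Q + 6870) = 2.7
→ Q = 6870·(20.10 − 2.7)/(2.7 − 0.1700) = 47250 L/s.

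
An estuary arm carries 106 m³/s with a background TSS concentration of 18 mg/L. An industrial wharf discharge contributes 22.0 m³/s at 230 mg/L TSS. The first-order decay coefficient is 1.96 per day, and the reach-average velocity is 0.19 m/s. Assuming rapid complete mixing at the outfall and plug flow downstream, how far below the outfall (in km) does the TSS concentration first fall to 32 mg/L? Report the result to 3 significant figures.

4.45 km

Flow-weighted average: C = (106.0·18.00 + 22.00·230.0) / 128.0 = 6968/128.0 = 54.44 mg/L.
Set 54.44·exp(−k·t) = 32 → t = ln(54.44/32)/k = 23420 s = 6.506 h.
Distance = v·t = 0.19·23420 = 4450 m = 4.450 km.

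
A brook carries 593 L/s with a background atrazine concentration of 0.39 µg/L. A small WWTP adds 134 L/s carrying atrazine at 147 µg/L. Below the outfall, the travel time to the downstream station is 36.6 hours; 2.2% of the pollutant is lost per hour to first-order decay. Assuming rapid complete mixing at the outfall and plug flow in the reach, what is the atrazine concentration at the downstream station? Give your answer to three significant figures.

Mass balance: C = (593.0·0.3900 + 134.0·147.0) / 727.0 = 19930/727.0 = 27.41 µg/L.
2.2%/h lost → k = −ln(1 − 0.022) = 0.02225 h⁻¹.
After decay, C = 27.41 × e^(−kt) = 27.41 × 0.4430 = 12.14 µg/L.

12.1 µg/L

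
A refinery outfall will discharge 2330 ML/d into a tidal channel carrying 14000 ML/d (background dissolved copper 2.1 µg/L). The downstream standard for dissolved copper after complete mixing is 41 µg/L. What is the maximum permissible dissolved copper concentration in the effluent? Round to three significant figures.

275 µg/L

At the limit, (Qr·Cr + Qe·Cₑ)/(Qr + Qe) = 41:
Cₑ = (16330·41 − 14000·2.100) / 2330 = 274.7 µg/L.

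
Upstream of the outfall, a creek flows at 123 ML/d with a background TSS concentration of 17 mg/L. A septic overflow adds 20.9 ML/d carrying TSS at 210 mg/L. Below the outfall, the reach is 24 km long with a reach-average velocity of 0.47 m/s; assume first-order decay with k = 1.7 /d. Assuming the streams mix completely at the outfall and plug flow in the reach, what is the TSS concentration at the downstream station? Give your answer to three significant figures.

After mixing, C = (123.0·17.00 + 20.90·210.0) / 143.9 = 6480/143.9 = 45.03 mg/L.
Travel time t = 24·1000 / 0.47 = 51060 s = 14.18 h.
First-order decay: C = 45.03·exp(−k·t) = 45.03·0.3661 = 16.49 mg/L.

16.5 mg/L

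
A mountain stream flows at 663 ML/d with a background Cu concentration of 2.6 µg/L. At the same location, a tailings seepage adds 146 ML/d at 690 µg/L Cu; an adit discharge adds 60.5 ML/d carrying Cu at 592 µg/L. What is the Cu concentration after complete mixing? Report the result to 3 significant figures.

159 µg/L

Flow-weighted average: C = (663.0·2.600 + 146.0·690.0 + 60.50·592.0) / 869.5 = 138300/869.5 = 159.0 µg/L.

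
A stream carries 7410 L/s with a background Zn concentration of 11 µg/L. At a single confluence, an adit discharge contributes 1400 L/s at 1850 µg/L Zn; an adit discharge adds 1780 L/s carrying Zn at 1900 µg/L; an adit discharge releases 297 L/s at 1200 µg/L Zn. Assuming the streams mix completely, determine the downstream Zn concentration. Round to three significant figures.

589 µg/L

After mixing, C = (7410·11.00 + 1400·1850 + 1780·1900 + 297.0·1200) / 10890 = 6410000/10890 = 588.8 µg/L.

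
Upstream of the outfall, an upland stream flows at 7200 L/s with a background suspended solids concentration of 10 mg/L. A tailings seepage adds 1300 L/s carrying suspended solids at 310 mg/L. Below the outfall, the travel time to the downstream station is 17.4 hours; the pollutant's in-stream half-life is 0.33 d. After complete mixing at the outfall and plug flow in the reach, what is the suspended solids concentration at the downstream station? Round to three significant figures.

12.2 mg/L

Flow-weighted average: C = (7200·10.00 + 1300·310.0) / 8500 = 475000/8500 = 55.88 mg/L.
Half-life 0.33 d → k = ln 2 / 0.33 = 2.100 d⁻¹.
After decay, C = 55.88 × e^(−kt) = 55.88 × 0.2181 = 12.19 mg/L.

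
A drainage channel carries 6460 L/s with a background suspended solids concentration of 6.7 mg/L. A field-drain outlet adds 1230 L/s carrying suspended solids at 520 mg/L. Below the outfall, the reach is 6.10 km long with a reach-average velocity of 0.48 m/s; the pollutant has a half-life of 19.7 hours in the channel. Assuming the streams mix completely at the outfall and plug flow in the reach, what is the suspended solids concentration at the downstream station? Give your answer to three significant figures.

78.4 mg/L

After mixing, C = (6460·6.700 + 1230·520.0) / 7690 = 682900/7690 = 88.80 mg/L.
Travel time t = 6.10·1000 / 0.48 = 12710 s = 3.530 h.
Half-life 19.7 h → k = ln 2 / 19.7 = 0.03519 h⁻¹ = 0.8444 d⁻¹.
First-order decay: C = 88.80·exp(−k·t) = 88.80·0.8832 = 78.43 mg/L.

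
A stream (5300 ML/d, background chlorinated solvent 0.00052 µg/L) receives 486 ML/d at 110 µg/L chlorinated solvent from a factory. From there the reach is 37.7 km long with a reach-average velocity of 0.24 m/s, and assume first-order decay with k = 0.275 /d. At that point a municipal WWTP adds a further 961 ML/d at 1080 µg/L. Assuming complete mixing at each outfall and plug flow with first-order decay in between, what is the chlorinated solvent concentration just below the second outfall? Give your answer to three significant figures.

Flow-weighted average: C = (5300·0.0005200 + 486.0·110.0) / 5786 = 53460/5786 = 9.240 µg/L; combined flow 5786 ML/d.
Travel time t = 37.7·1000 / 0.24 = 157100 s = 43.63 h.
After decay, C = 9.240 × e^(−kt) = 9.240 × 0.6065 = 5.604 µg/L.
At the second outfall, C = (5786·5.604 + 961.0·1080) / (5786 + 961.0) = 158.6 µg/L.

159 µg/L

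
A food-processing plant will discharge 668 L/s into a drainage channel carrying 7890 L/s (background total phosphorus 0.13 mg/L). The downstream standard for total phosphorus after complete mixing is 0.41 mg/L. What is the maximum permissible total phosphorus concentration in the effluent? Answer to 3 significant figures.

3.72 mg/L

At the limit, (Qr·Cr + Qe·Cₑ)/(Qr + Qe) = 0.41:
Cₑ = (8558·0.41 − 7890·0.1300) / 668.0 = 3.717 mg/L.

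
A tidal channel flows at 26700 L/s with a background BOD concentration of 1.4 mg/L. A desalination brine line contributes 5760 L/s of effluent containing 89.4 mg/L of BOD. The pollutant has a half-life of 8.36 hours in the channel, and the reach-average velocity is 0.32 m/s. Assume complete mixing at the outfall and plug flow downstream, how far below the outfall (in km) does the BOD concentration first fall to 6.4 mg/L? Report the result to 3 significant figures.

13.6 km

Flow-weighted average: C = (26700·1.400 + 5760·89.40) / 32460 = 552300/32460 = 17.02 mg/L.
Half-life 8.36 h → k = ln 2 / 8.36 = 0.08291 h⁻¹ = 1.990 d⁻¹.
Set 17.02·exp(−k·t) = 6.4 → t = ln(17.02/6.4)/k = 42460 s = 11.79 h.
Distance = v·t = 0.32·42460 = 13590 m = 13.59 km.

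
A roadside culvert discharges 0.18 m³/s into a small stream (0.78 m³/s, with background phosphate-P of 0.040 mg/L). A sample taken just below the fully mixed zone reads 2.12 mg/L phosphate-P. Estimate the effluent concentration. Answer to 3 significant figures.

11.1 mg/L

Mass balance: 0.7800·0.04000 + 0.1800·Cₑ = 0.9600·2.120
→ Cₑ = (0.9600·2.120 − 0.7800·0.04000) / 0.1800 = 11.13 mg/L.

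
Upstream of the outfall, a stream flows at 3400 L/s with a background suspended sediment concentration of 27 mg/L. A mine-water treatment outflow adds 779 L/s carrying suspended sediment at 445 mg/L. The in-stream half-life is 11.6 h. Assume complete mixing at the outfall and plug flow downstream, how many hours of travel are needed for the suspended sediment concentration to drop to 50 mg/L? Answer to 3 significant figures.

After mixing, C = (3400·27.00 + 779.0·445.0) / 4179 = 438500/4179 = 104.9 mg/L.
Half-life 11.6 h → k = ln 2 / 11.6 = 0.05975 h⁻¹ = 1.434 d⁻¹.
104.9·exp(−k·t) = 50 → t = ln(104.9/50)/k = 44650 s = 12.40 h.

12.4 h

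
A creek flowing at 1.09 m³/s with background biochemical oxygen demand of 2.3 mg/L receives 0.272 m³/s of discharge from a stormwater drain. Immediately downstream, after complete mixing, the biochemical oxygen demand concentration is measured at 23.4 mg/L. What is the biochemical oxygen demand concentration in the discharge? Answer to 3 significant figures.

108 mg/L

Mass balance: 1.090·2.300 + 0.2720·Cₑ = 1.362·23.40
→ Cₑ = (1.362·23.40 − 1.090·2.300) / 0.2720 = 108.0 mg/L.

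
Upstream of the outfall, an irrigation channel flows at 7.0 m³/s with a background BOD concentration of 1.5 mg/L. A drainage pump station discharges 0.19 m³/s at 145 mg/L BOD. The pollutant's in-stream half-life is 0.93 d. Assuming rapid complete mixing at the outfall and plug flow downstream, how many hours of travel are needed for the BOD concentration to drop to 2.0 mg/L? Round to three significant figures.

Flow-weighted average: C = (7.000·1.500 + 0.1900·145.0) / 7.190 = 38.05/7.190 = 5.292 mg/L.
Half-life 0.93 d → k = ln 2 / 0.93 = 0.7453 d⁻¹.
5.292·exp(−k·t) = 2.0 → t = ln(5.292/2.0)/k = 112800 s = 31.33 h.

31.3 h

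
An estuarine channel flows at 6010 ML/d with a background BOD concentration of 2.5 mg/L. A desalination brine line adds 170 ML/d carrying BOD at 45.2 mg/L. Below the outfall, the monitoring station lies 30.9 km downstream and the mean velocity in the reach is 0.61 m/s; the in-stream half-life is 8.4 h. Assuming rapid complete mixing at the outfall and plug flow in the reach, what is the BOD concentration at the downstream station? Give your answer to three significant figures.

Flow-weighted average: C = (6010·2.500 + 170.0·45.20) / 6180 = 22710/6180 = 3.675 mg/L.
Travel time t = 30.9·1000 / 0.61 = 50660 s = 14.07 h.
Half-life 8.4 h → k = ln 2 / 8.4 = 0.08252 h⁻¹ = 1.980 d⁻¹.
First-order decay: C = 3.675·exp(−k·t) = 3.675·0.3131 = 1.151 mg/L.

1.15 mg/L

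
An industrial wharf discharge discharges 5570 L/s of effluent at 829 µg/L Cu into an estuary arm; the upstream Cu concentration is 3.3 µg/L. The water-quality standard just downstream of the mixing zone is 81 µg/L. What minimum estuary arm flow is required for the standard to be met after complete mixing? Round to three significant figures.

53600 L/s

Set C_mix = 81: (Q·3.300 + 5570·829.0) / (Q + 5570) = 81
→ Q = 5570·(829.0 − 81)/(81 − 3.300) = 53620 L/s.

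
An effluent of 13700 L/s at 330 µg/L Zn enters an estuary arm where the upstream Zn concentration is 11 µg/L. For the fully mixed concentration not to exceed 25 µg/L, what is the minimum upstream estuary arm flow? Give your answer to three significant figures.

Set C_mix = 25: (Q·11.00 + 13700·330.0) / (Q + 13700) = 25
→ Q = 13700·(330.0 − 25)/(25 − 11.00) = 298500 L/s.

298000 L/s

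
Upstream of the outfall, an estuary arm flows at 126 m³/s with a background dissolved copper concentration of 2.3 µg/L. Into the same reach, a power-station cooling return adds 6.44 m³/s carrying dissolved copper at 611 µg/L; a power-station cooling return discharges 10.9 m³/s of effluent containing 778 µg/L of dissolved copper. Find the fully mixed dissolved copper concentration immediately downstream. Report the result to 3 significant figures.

88.6 µg/L

Flow-weighted average: C = (126.0·2.300 + 6.440·611.0 + 10.90·778.0) / 143.3 = 12700/143.3 = 88.63 µg/L.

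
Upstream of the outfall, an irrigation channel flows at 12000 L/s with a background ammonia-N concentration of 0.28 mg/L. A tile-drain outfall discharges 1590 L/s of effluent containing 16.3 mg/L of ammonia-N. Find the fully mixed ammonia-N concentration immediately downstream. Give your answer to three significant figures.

After mixing, C = (12000·0.2800 + 1590·16.30) / 13590 = 29280/13590 = 2.154 mg/L.

2.15 mg/L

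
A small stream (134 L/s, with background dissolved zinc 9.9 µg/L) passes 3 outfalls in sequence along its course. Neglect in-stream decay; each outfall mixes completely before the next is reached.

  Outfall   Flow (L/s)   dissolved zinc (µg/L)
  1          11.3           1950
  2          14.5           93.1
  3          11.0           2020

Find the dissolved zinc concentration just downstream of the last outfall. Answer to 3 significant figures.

275 µg/L

Outfall 1: combined Q = 145.3 L/s; C = (134.0·9.900 + 11.30·1950)/145.3 = 160.8 µg/L.
Outfall 2: combined Q = 159.8 L/s; C = (145.3·160.8 + 14.50·93.10)/159.8 = 154.6 µg/L.
Outfall 3: combined Q = 170.8 L/s; C = (159.8·154.6 + 11.00·2020)/170.8 = 274.8 µg/L.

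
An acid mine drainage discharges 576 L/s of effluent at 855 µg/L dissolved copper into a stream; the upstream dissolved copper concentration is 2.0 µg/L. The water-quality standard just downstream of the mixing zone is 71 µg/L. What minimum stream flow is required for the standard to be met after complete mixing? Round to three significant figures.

Set C_mix = 71: (Q·2.000 + 576.0·855.0) / (Q + 576.0) = 71
→ Q = 576.0·(855.0 − 71)/(71 − 2.000) = 6545 L/s.

6540 L/s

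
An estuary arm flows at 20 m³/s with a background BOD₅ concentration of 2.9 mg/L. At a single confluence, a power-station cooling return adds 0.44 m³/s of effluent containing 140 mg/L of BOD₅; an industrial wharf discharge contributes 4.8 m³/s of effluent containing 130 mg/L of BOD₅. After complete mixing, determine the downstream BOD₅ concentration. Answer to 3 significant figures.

29.5 mg/L

Conservation of mass: C = (20.00·2.900 + 0.4400·140.0 + 4.800·130.0) / 25.24 = 743.6/25.24 = 29.46 mg/L.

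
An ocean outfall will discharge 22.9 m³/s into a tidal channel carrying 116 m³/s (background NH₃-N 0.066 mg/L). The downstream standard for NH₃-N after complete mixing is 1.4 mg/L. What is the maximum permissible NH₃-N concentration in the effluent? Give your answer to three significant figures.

8.16 mg/L

At the limit, (Qr·Cr + Qe·Cₑ)/(Qr + Qe) = 1.4:
Cₑ = (138.9·1.4 − 116.0·0.06600) / 22.90 = 8.157 mg/L.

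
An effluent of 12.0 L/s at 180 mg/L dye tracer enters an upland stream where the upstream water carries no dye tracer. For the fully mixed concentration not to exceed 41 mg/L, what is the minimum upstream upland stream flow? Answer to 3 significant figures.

40.7 L/s

Set C_mix = 41: (Q·0 + 12.00·180.0) / (Q + 12.00) = 41
→ Q = 12.00·(180.0 − 41)/(41 − 0) = 40.68 L/s.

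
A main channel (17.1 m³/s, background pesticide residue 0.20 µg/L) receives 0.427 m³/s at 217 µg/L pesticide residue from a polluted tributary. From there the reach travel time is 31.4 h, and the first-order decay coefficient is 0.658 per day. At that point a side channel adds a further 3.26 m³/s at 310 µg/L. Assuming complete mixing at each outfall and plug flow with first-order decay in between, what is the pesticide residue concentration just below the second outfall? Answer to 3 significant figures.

50.6 µg/L

Mixed concentration C = ΣQC/ΣQ = (17.10·0.2000 + 0.4270·217.0) / 17.53 = 96.08/17.53 = 5.482 µg/L; combined flow 17.53 m³/s.
Decay over the reach: 5.482·exp(−kt) = 5.482·0.4228 = 2.318 µg/L.
Second outfall: C = (17.53·2.318 + 3.260·310.0)/20.79 = 50.57 µg/L.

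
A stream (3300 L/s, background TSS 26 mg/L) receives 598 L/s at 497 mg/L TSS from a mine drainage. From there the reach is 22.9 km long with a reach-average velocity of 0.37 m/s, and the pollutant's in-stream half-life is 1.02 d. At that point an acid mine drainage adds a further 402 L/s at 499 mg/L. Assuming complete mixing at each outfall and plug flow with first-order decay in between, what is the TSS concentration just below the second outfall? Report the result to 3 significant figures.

101 mg/L

Conservation of mass: C = (3300·26.00 + 598.0·497.0) / 3898 = 383000/3898 = 98.26 mg/L; combined flow 3898 L/s.
Travel time t = 22.9·1000 / 0.37 = 61890 s = 17.19 h.
Half-life 1.02 d → k = ln 2 / 1.02 = 0.6796 d⁻¹.
After decay, C = 98.26 × e^(−kt) = 98.26 × 0.6146 = 60.39 mg/L.
Second outfall: C = (3898·60.39 + 402.0·499.0)/4300 = 101.4 mg/L.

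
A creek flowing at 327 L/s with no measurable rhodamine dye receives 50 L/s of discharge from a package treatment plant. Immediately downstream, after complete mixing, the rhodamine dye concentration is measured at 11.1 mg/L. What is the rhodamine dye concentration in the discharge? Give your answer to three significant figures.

83.7 mg/L

Mass balance: 327.0·0 + 50.00·Cₑ = 377.0·11.10
→ Cₑ = (377.0·11.10 − 327.0·0) / 50.00 = 83.69 mg/L.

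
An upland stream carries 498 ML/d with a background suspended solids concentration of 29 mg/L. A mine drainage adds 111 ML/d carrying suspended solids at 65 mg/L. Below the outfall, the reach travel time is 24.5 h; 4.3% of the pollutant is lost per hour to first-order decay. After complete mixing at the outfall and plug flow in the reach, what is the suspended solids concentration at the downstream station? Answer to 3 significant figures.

Conservation of mass: C = (498.0·29.00 + 111.0·65.00) / 609.0 = 21660/609.0 = 35.56 mg/L.
4.3%/h lost → k = −ln(1 − 0.043) = 0.04395 h⁻¹.
Applying C = C₀e^(−kt): 35.56 × 0.3407 = 12.12 mg/L.

12.1 mg/L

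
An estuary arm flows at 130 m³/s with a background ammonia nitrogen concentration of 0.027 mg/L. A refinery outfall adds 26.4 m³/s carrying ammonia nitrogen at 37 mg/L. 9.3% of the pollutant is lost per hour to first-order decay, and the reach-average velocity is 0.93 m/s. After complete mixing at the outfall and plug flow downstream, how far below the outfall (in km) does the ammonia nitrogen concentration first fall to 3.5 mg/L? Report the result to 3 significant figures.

20.0 km

After mixing, C = (130.0·0.02700 + 26.40·37.00) / 156.4 = 980.3/156.4 = 6.268 mg/L.
9.3%/h lost → k = −ln(1 − 0.093) = 0.09761 h⁻¹.
Set 6.268·exp(−k·t) = 3.5 → t = ln(6.268/3.5)/k = 21490 s = 5.969 h.
Distance = v·t = 0.93·21490 = 19990 m = 19.99 km.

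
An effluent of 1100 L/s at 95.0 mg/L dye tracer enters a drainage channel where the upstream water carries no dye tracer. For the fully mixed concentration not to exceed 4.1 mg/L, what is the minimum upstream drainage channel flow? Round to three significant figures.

Set C_mix = 4.1: (Q·0 + 1100·95.00) / (Q + 1100) = 4.1
→ Q = 1100·(95.00 − 4.1)/(4.1 − 0) = 24390 L/s.

24400 L/s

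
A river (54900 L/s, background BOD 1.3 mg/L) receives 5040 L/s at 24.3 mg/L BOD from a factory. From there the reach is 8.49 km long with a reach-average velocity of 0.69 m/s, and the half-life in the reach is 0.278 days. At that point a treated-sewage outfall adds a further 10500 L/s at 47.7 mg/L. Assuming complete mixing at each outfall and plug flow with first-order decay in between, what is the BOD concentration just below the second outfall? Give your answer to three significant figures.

9.04 mg/L

Flow-weighted average: C = (54900·1.300 + 5040·24.30) / 59940 = 193800/59940 = 3.234 mg/L; combined flow 59940 L/s.
Travel time t = 8.49·1000 / 0.69 = 12300 s = 3.418 h.
Half-life 0.278 d → k = ln 2 / 0.278 = 2.493 d⁻¹.
Applying C = C₀e^(−kt): 3.234 × 0.7011 = 2.267 mg/L.
Second outfall: C = (59940·2.267 + 10500·47.70)/70440 = 9.040 mg/L.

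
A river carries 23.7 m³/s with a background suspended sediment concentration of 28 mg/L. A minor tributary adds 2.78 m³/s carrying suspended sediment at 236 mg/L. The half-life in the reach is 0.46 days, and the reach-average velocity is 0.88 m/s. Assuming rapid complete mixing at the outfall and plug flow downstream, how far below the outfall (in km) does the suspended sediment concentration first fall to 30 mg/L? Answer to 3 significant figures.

25.6 km

Conservation of mass: C = (23.70·28.00 + 2.780·236.0) / 26.48 = 1320/26.48 = 49.84 mg/L.
Half-life 0.46 d → k = ln 2 / 0.46 = 1.507 d⁻¹.
Set 49.84·exp(−k·t) = 30 → t = ln(49.84/30)/k = 29100 s = 8.084 h.
Distance = v·t = 0.88·29100 = 25610 m = 25.61 km.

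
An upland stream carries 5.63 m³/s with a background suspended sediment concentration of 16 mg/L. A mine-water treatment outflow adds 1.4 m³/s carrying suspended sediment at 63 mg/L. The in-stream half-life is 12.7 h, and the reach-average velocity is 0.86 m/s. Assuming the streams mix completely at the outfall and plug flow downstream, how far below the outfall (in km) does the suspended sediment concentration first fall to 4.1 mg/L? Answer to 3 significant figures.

103 km

Mixed concentration C = ΣQC/ΣQ = (5.630·16.00 + 1.400·63.00) / 7.030 = 178.3/7.030 = 25.36 mg/L.
Half-life 12.7 h → k = ln 2 / 12.7 = 0.05458 h⁻¹ = 1.310 d⁻¹.
Set 25.36·exp(−k·t) = 4.1 → t = ln(25.36/4.1)/k = 120200 s = 33.39 h.
Distance = v·t = 0.86·120200 = 103400 m = 103.4 km.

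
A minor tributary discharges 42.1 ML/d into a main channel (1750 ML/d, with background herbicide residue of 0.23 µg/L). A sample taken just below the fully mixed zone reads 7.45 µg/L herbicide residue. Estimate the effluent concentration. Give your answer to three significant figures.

308 µg/L

Mass balance: 1750·0.2300 + 42.10·Cₑ = 1792·7.450
→ Cₑ = (1792·7.450 − 1750·0.2300) / 42.10 = 307.6 µg/L.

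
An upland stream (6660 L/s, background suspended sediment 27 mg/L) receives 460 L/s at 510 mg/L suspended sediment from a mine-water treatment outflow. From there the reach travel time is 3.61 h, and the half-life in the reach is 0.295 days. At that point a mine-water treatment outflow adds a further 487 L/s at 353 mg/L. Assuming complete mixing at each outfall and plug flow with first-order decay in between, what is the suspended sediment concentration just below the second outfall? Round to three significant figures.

Conservation of mass: C = (6660·27.00 + 460.0·510.0) / 7120 = 414400/7120 = 58.21 mg/L; combined flow 7120 L/s.
Half-life 0.295 d → k = ln 2 / 0.295 = 2.350 d⁻¹.
Decay over the reach: 58.21·exp(−kt) = 58.21·0.7023 = 40.88 mg/L.
Second outfall: C = (7120·40.88 + 487.0·353.0)/7607 = 60.86 mg/L.

60.9 mg/L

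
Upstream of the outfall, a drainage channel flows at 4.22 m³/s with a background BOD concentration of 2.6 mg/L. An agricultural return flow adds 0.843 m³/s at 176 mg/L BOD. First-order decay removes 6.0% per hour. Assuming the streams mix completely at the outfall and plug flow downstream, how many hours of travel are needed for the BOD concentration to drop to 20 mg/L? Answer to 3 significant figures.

Flow-weighted average: C = (4.220·2.600 + 0.8430·176.0) / 5.063 = 159.3/5.063 = 31.47 mg/L.
6.0%/h lost → k = −ln(1 − 0.06) = 0.06188 h⁻¹.
31.47·exp(−k·t) = 20 → t = ln(31.47/20)/k = 26380 s = 7.327 h.

7.33 h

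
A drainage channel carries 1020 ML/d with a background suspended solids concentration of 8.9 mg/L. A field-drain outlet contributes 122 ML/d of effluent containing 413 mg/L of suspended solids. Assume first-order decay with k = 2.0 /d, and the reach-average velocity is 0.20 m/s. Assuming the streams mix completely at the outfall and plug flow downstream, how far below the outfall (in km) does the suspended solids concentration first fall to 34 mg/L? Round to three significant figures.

Flow-weighted average: C = (1020·8.900 + 122.0·413.0) / 1142 = 59460/1142 = 52.07 mg/L.
Set 52.07·exp(−k·t) = 34 → t = ln(52.07/34)/k = 18410 s = 5.115 h.
Distance = v·t = 0.20·18410 = 3683 m = 3.683 km.

3.68 km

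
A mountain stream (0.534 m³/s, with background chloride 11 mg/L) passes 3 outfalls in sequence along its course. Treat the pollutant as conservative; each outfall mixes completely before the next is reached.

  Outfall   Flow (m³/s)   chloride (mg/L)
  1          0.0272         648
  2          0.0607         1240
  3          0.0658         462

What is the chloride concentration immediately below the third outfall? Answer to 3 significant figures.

188 mg/L

After outfall 1: Q = 0.5340 + 0.02720 = 0.5612 m³/s; C = (0.5340·11.00 + 0.02720·648.0)/0.5612 = 41.87 mg/L.
After outfall 2: Q = 0.5612 + 0.06070 = 0.6219 m³/s; C = (0.5612·41.87 + 0.06070·1240)/0.6219 = 158.8 mg/L.
After outfall 3: Q = 0.6219 + 0.06580 = 0.6877 m³/s; C = (0.6219·158.8 + 0.06580·462.0)/0.6877 = 187.8 mg/L.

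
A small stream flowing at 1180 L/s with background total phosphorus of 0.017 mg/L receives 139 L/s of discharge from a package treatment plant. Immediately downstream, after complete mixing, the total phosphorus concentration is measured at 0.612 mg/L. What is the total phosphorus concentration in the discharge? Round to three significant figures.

Mass balance: 1180·0.01700 + 139.0·Cₑ = 1319·0.6120
→ Cₑ = (1319·0.6120 − 1180·0.01700) / 139.0 = 5.663 mg/L.

5.66 mg/L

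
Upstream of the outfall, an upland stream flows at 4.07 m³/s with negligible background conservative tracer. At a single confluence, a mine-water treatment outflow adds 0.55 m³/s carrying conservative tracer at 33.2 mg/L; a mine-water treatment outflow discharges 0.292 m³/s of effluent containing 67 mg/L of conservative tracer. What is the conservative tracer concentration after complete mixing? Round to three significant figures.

7.70 mg/L

Flow-weighted average: C = (4.070·0 + 0.5500·33.20 + 0.2920·67.00) / 4.912 = 37.82/4.912 = 7.700 mg/L.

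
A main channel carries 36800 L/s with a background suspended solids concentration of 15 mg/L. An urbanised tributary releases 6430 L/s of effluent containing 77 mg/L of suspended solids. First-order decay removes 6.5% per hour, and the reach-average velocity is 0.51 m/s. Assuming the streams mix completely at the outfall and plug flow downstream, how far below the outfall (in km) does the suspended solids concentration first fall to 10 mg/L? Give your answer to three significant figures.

Mass balance: C = (36800·15.00 + 6430·77.00) / 43230 = 1047000/43230 = 24.22 mg/L.
6.5%/h lost → k = −ln(1 − 0.065) = 0.06721 h⁻¹.
Set 24.22·exp(−k·t) = 10 → t = ln(24.22/10)/k = 47390 s = 13.16 h.
Distance = v·t = 0.51·47390 = 24170 m = 24.17 km.

24.2 km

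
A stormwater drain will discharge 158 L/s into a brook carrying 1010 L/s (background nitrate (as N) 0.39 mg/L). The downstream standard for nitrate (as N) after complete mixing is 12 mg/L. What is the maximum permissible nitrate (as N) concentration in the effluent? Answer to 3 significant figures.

86.2 mg/L

At the limit, (Qr·Cr + Qe·Cₑ)/(Qr + Qe) = 12:
Cₑ = (1168·12 − 1010·0.3900) / 158.0 = 86.22 mg/L.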